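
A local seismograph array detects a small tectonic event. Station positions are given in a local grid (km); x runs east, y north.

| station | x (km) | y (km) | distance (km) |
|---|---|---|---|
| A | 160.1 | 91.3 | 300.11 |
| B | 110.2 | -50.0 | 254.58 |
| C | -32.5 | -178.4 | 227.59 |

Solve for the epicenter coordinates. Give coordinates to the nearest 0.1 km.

x ≈ -132.8 km, y ≈ 25.9 km

Circle about each station: (x − 160.1)² + (y − 91.3)² = 300.11²; (x − 110.2)² + (y + 50.0)² = 254.58²; (x + 32.5)² + (y + 178.4)² = 227.59².
Subtracting the A equation from the B and C equations removes the quadratic terms:
-99.8 x − 282.6 y = 5931.38
-385.2 x − 539.4 y = 37183.91
Solving the 2×2 system: x ≈ -132.8, y ≈ 25.9 km.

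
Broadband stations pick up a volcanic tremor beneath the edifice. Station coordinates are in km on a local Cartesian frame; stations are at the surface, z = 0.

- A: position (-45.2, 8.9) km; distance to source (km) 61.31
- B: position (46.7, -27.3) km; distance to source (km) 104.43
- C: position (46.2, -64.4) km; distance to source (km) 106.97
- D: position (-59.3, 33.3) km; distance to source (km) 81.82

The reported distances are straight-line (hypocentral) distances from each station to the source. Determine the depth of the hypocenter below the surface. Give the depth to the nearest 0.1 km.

Each station gives a sphere (x−x_i)² + (y−y_i)² + z² = d_i² (stations at z=0).
Subtracting the A sphere from B and C: z² cancels, leaving linear equations in x and y:
183.8 x − 72.4 y = -6342.78
182.8 x − 146.6 y = -3524.11
Solving: x ≈ -49.211, y ≈ -37.324 km (keep extra digits for the depth step; rounded: -49.2, -37.3).
Then from the A sphere: z² = 61.31² − (x + 45.2)² − (y − 8.9)² with x = -49.211, y = -37.324, so z ≈ 40.077 ≈ 40.1 km.

z ≈ 40.1 km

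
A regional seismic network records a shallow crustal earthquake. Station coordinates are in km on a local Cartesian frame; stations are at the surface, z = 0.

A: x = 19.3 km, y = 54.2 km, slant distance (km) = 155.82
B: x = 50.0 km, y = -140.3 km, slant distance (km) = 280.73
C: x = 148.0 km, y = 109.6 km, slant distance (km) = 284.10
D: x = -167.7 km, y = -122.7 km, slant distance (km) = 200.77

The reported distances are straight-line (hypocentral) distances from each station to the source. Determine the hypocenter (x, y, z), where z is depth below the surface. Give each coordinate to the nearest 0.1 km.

Each station gives a sphere (x−x_i)² + (y−y_i)² + z² = d_i² (stations at z=0).
Subtracting the A sphere from B and C: z² cancels, leaving linear equations in x and y:
61.4 x − 389.0 y = -35655.50
257.4 x + 110.8 y = -25826.91
Solving: x ≈ -130.899, y ≈ 70.998 km (keep extra digits for the depth step; rounded: -130.9, 71.0).
Then from the A sphere: z² = 155.82² − (x − 19.3)² − (y − 54.2)² with x = -130.899, y = 70.998, so z ≈ 37.920 ≈ 37.9 km.
Check against D (with the unrounded solution): distance 200.78 ≈ 200.77 km. ✓

x ≈ -130.9 km, y ≈ 71.0 km, depth ≈ 37.9 km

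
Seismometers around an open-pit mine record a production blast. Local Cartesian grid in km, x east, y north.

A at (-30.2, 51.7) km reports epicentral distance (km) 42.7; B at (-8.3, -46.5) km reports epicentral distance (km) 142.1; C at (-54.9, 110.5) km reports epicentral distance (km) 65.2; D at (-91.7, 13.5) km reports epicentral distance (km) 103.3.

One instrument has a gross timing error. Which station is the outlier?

C

Solve using three stations at a time. Using A, B, D (subtract circle equations pairwise → linear system) gives (x, y) ≈ (-27.4, 94.3).
Distances from that point to each station vs reported:
  A: calculated 42.7 vs reported 42.7 → residual 0.0 km
  B: calculated 142.1 vs reported 142.1 → residual 0.0 km
  C: calculated 31.9 vs reported 65.2 → residual 33.3 km
  D: calculated 103.3 vs reported 103.3 → residual 0.0 km
A, B, D are mutually consistent (residuals ≈ 0); C is off by 33.3 km.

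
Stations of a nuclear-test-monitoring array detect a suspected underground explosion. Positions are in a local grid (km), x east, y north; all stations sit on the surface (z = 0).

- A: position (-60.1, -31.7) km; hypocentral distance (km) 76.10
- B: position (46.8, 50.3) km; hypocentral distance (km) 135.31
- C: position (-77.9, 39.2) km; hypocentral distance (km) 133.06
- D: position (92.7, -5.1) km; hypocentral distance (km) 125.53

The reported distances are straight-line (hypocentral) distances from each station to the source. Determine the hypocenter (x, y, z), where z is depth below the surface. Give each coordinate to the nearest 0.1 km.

(-8.2, -65.0, 44.6)

Each station gives a sphere (x−x_i)² + (y−y_i)² + z² = d_i² (stations at z=0).
Subtracting the A sphere from B and C: z² cancels, leaving linear equations in x and y:
213.8 x + 164.0 y = -12414.16
-35.6 x + 141.8 y = -8925.60
Solving: x ≈ -8.202, y ≈ -65.004 km (keep extra digits for the depth step; rounded: -8.2, -65.0).
Then from the A sphere: z² = 76.10² − (x + 60.1)² − (y + 31.7)² with x = -8.202, y = -65.004, so z ≈ 44.594 ≈ 44.6 km.
Check against D (with the unrounded solution): distance 125.53 ≈ 125.53 km. ✓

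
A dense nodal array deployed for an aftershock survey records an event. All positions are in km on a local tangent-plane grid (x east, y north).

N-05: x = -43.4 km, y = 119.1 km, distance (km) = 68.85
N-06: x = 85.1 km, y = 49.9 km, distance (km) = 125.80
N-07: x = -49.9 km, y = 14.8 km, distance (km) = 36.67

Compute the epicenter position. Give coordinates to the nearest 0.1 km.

Circle about each station: (x + 43.4)² + (y − 119.1)² = 68.85²; (x − 85.1)² + (y − 49.9)² = 125.80²; (x + 49.9)² + (y − 14.8)² = 36.67².
Subtracting the N-05 equation from the N-06 and N-07 equations removes the quadratic terms:
257.0 x − 138.4 y = -17421.67
-13.0 x − 208.6 y = -9963.69
Solving the 2×2 system: x ≈ -40.7, y ≈ 50.3 km.

x ≈ -40.7 km, y ≈ 50.3 km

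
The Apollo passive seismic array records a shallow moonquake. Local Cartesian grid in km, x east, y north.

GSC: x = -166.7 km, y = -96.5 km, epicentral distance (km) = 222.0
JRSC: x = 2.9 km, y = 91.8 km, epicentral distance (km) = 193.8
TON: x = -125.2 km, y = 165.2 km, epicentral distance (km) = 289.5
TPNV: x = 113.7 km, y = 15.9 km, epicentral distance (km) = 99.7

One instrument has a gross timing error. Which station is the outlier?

Solve using three stations at a time. Using GSC, TON, TPNV (subtract circle equations pairwise → linear system) gives (x, y) ≈ (52.8, -63.1).
Distances from that point to each station vs reported:
  GSC: calculated 222.0 vs reported 222.0 → residual 0.0 km
  JRSC: calculated 162.8 vs reported 193.8 → residual 31.0 km
  TON: calculated 289.5 vs reported 289.5 → residual 0.0 km
  TPNV: calculated 99.8 vs reported 99.7 → residual 0.1 km
GSC, TON, TPNV are mutually consistent (residuals ≈ 0); JRSC is off by 31.0 km.

JRSC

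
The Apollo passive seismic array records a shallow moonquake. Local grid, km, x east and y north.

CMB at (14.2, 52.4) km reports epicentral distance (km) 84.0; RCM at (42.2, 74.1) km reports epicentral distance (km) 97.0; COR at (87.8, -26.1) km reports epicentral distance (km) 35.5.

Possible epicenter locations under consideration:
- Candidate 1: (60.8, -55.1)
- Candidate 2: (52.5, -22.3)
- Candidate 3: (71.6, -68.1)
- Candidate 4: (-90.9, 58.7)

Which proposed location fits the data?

Candidate 2

For each candidate, compare |candidate − station| to the reported distance:
Candidate 1: residuals CMB 33.2, RCM 33.5, COR 4.1 → max 33.5 km
Candidate 2: residuals CMB 0.1, RCM 0.1, COR 0.0 → max 0.1 km
Candidate 3: residuals CMB 49.5, RCM 48.2, COR 9.5 → max 49.5 km
Candidate 4: residuals CMB 21.3, RCM 37.0, COR 162.3 → max 162.3 km
Only Candidate 2 has all residuals ≈ 0.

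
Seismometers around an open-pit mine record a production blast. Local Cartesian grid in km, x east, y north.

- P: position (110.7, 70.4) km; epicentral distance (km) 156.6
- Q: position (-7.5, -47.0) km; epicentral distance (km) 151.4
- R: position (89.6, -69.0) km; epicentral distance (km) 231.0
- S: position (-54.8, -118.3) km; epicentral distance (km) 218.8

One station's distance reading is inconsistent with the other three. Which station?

R

Solve using three stations at a time. Using P, Q, S (subtract circle equations pairwise → linear system) gives (x, y) ≈ (-43.2, 100.3).
Distances from that point to each station vs reported:
  P: calculated 156.8 vs reported 156.6 → residual 0.2 km
  Q: calculated 151.6 vs reported 151.4 → residual 0.2 km
  R: calculated 215.2 vs reported 231.0 → residual 15.8 km
  S: calculated 218.9 vs reported 218.8 → residual 0.1 km
P, Q, S are mutually consistent (residuals ≈ 0); R is off by 15.8 km.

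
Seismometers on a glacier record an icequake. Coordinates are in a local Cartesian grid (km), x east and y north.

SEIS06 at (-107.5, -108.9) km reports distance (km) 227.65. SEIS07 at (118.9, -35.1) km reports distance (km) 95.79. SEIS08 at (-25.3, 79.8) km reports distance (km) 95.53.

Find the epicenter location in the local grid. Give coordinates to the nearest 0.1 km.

Circle about each station: (x + 107.5)² + (y + 108.9)² = 227.65²; (x − 118.9)² + (y + 35.1)² = 95.79²; (x + 25.3)² + (y − 79.8)² = 95.53².
Subtracting the SEIS06 equation from the SEIS07 and SEIS08 equations removes the quadratic terms:
452.8 x + 147.6 y = 34602.56
164.4 x + 377.4 y = 26291.21
Solving the 2×2 system: x ≈ 62.6, y ≈ 42.4 km.
Check against SEIS06 (with the unrounded x, y): √((x + 107.5)²+(y + 108.9)²) = 227.65 ≈ 227.65 km. ✓

(62.6, 42.4)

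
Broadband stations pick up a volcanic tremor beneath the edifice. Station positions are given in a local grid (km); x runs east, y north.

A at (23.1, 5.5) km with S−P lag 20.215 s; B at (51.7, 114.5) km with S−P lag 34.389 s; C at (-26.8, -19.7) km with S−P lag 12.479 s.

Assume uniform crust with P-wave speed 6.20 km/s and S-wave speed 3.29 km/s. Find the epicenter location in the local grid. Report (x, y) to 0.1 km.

-88.9 km east, -81.3 km north

Distance from S−P lag: d = Δt · v_P v_S / (v_P − v_S) = Δt · (6.20·3.29)/(6.20−3.29) ≈ 7.0096·Δt.
So d_A = 141.70, d_B = 241.05, d_C = 87.47 km.
Circle about each station: (x − 23.1)² + (y − 5.5)² = 141.70²; (x − 51.7)² + (y − 114.5)² = 241.05²; (x + 26.8)² + (y + 19.7)² = 87.47².
Subtracting the A equation from the B and C equations removes the quadratic terms:
57.2 x + 218.0 y = -22806.93
-99.8 x − 50.4 y = 12970.36
Solving the 2×2 system: x ≈ -88.9, y ≈ -81.3 km.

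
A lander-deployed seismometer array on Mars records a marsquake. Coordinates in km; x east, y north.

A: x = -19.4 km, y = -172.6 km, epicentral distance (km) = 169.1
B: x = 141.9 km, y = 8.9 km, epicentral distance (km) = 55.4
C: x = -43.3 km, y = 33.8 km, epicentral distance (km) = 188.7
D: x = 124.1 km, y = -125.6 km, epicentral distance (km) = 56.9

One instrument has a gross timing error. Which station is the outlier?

Solve using three stations at a time. Using A, C, D (subtract circle equations pairwise → linear system) gives (x, y) ≈ (114.6, -69.5).
Distances from that point to each station vs reported:
  A: calculated 169.1 vs reported 169.1 → residual 0.0 km
  B: calculated 83.0 vs reported 55.4 → residual 27.6 km
  C: calculated 188.7 vs reported 188.7 → residual 0.0 km
  D: calculated 56.9 vs reported 56.9 → residual 0.0 km
A, C, D are mutually consistent (residuals ≈ 0); B is off by 27.6 km.

B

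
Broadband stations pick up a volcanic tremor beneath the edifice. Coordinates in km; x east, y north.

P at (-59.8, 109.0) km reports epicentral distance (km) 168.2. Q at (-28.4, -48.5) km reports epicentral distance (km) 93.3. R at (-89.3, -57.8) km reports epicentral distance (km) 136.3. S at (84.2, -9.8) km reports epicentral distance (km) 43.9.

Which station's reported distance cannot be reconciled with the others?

Q

Solve using three stations at a time. Using P, R, S (subtract circle equations pairwise → linear system) gives (x, y) ≈ (42.8, -24.3).
Distances from that point to each station vs reported:
  P: calculated 168.2 vs reported 168.2 → residual 0.0 km
  Q: calculated 75.2 vs reported 93.3 → residual 18.1 km
  R: calculated 136.3 vs reported 136.3 → residual 0.0 km
  S: calculated 43.9 vs reported 43.9 → residual 0.0 km
P, R, S are mutually consistent (residuals ≈ 0); Q is off by 18.1 km.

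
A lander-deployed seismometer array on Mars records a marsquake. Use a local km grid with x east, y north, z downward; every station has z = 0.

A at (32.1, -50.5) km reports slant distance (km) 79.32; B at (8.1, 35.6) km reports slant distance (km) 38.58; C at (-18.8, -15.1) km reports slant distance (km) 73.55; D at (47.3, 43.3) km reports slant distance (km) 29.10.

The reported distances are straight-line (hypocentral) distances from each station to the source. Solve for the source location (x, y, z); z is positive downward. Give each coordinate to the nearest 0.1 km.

x ≈ 38.6 km, y ≈ 25.6 km, depth ≈ 21.4 km

Each station gives a sphere (x−x_i)² + (y−y_i)² + z² = d_i² (stations at z=0).
Subtracting the A sphere from B and C: z² cancels, leaving linear equations in x and y:
-48.0 x + 172.2 y = 2555.56
-101.8 x + 70.8 y = -2117.15
Solving: x ≈ 38.602, y ≈ 25.601 km (keep extra digits for the depth step; rounded: 38.6, 25.6).
Then from the A sphere: z² = 79.32² − (x − 32.1)² − (y + 50.5)² with x = 38.602, y = 25.601, so z ≈ 21.401 ≈ 21.4 km.
Check against D (with the unrounded solution): distance 29.10 ≈ 29.10 km. ✓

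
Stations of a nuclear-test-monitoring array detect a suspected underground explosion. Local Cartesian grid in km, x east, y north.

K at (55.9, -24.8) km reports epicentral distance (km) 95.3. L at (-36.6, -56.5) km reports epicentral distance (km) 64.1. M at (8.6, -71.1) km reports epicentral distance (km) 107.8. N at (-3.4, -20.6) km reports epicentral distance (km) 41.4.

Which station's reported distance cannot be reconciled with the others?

Solve using three stations at a time. Using K, L, N (subtract circle equations pairwise → linear system) gives (x, y) ≈ (-33.7, 7.5).
Distances from that point to each station vs reported:
  K: calculated 95.3 vs reported 95.3 → residual 0.0 km
  L: calculated 64.1 vs reported 64.1 → residual 0.0 km
  M: calculated 89.3 vs reported 107.8 → residual 18.5 km
  N: calculated 41.4 vs reported 41.4 → residual 0.0 km
K, L, N are mutually consistent (residuals ≈ 0); M is off by 18.5 km.

M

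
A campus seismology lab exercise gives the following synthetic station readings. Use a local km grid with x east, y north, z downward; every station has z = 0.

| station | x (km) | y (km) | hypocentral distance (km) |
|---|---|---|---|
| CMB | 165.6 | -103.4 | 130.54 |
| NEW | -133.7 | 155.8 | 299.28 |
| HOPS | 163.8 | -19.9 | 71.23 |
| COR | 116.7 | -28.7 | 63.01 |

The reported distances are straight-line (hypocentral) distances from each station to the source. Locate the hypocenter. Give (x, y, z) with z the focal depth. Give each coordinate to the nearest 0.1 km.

x ≈ 122.3 km, y ≈ 9.1 km, depth ≈ 50.1 km

Each station gives a sphere (x−x_i)² + (y−y_i)² + z² = d_i² (stations at z=0).
Subtracting the CMB sphere from NEW and HOPS: z² cancels, leaving linear equations in x and y:
-598.6 x + 518.4 y = -68493.42
-3.6 x + 167.0 y = 1078.51
Solving: x ≈ 122.299, y ≈ 9.095 km (keep extra digits for the depth step; rounded: 122.3, 9.1).
Then from the CMB sphere: z² = 130.54² − (x − 165.6)² − (y + 103.4)² with x = 122.299, y = 9.095, so z ≈ 50.106 ≈ 50.1 km.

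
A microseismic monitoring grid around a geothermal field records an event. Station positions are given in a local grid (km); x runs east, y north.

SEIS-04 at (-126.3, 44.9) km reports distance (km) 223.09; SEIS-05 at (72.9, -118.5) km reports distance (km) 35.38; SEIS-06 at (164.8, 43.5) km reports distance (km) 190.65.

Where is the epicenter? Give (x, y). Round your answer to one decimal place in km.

Circle about each station: (x + 126.3)² + (y − 44.9)² = 223.09²; (x − 72.9)² + (y + 118.5)² = 35.38²; (x − 164.8)² + (y − 43.5)² = 190.65².
Subtracting pairs of circle equations eliminates x²+y² and gives linear equations (the radical axes):
398.4 x − 326.8 y = 49906.36
582.2 x − 2.8 y = 24505.32
Solving the 2×2 system: x ≈ 41.6, y ≈ -102.0 km.

(41.6, -102.0)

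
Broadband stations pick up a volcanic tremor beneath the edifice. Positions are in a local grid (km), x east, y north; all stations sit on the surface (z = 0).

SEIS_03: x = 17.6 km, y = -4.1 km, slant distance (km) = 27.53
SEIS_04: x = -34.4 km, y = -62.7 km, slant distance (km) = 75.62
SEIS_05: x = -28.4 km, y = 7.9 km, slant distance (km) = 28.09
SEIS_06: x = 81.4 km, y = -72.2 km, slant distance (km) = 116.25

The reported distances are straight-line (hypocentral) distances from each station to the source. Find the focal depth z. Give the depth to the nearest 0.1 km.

Each station gives a sphere (x−x_i)² + (y−y_i)² + z² = d_i² (stations at z=0).
Subtracting the SEIS_03 sphere from SEIS_04 and SEIS_05: z² cancels, leaving linear equations in x and y:
-104.0 x − 117.2 y = -172.40
-92.0 x + 24.0 y = 511.25
Solving: x ≈ -4.201, y ≈ 5.199 km (keep extra digits for the depth step; rounded: -4.2, 5.2).
Then from the SEIS_03 sphere: z² = 27.53² − (x − 17.6)² − (y + 4.1)² with x = -4.201, y = 5.199, so z ≈ 14.005 ≈ 14.0 km.

14.0 km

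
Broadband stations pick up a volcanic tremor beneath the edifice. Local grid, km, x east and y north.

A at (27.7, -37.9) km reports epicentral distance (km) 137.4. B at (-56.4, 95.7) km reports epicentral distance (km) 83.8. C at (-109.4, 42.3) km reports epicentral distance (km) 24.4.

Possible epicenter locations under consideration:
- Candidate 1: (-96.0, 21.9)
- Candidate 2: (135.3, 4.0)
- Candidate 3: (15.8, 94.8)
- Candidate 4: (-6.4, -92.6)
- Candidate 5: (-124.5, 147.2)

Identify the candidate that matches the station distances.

Candidate 1

For each candidate, compare |candidate − station| to the reported distance:
Candidate 1: residuals A 0.0, B 0.0, C 0.0 → max 0.0 km
Candidate 2: residuals A 21.9, B 128.7, C 223.3 → max 223.3 km
Candidate 3: residuals A 4.2, B 11.6, C 111.4 → max 111.4 km
Candidate 4: residuals A 72.9, B 111.0, C 145.3 → max 145.3 km
Candidate 5: residuals A 102.2, B 1.6, C 81.6 → max 102.2 km
Only Candidate 1 has all residuals ≈ 0.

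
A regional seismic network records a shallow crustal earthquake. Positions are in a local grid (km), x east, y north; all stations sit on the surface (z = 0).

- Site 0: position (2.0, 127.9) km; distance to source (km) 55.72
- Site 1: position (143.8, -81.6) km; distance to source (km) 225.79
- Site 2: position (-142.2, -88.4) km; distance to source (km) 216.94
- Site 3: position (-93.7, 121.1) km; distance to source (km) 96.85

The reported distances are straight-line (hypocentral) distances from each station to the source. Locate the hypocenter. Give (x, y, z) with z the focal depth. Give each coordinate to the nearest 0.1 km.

x ≈ -10.0 km, y ≈ 81.3 km, depth ≈ 28.1 km

Each station gives a sphere (x−x_i)² + (y−y_i)² + z² = d_i² (stations at z=0).
Subtracting the Site 0 sphere from Site 1 and Site 2: z² cancels, leaving linear equations in x and y:
283.6 x − 419.0 y = -36901.82
-288.4 x − 432.6 y = -32285.26
Solving: x ≈ -10.004, y ≈ 81.300 km (keep extra digits for the depth step; rounded: -10.0, 81.3).
Then from the Site 0 sphere: z² = 55.72² − (x − 2.0)² − (y − 127.9)² with x = -10.004, y = 81.300, so z ≈ 28.090 ≈ 28.1 km.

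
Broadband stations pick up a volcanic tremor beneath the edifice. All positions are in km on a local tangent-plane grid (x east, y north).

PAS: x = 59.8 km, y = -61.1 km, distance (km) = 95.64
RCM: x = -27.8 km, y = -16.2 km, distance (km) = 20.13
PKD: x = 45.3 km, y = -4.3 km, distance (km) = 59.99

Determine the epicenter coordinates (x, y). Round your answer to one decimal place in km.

Circle about each station: (x − 59.8)² + (y + 61.1)² = 95.64²; (x + 27.8)² + (y + 16.2)² = 20.13²; (x − 45.3)² + (y + 4.3)² = 59.99².
Subtracting the PAS equation from the RCM and PKD equations removes the quadratic terms:
-175.2 x + 89.8 y = 2467.82
-29.0 x + 113.6 y = 309.54
Solving the 2×2 system: x ≈ -14.6, y ≈ -1.0 km.
Check against PAS (with the unrounded x, y): √((x − 59.8)²+(y + 61.1)²) = 95.64 ≈ 95.64 km. ✓

-14.6 km east, -1.0 km north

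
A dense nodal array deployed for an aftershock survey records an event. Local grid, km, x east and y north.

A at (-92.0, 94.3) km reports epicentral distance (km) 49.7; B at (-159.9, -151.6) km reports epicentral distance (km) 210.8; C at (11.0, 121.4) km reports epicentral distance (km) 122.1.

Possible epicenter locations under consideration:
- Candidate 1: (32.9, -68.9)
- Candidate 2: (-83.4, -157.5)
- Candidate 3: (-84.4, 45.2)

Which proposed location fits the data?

For each candidate, compare |candidate − station| to the reported distance:
Candidate 1: residuals A 155.8, B 1.0, C 69.5 → max 155.8 km
Candidate 2: residuals A 202.2, B 134.1, C 172.3 → max 202.2 km
Candidate 3: residuals A 0.0, B 0.0, C 0.0 → max 0.0 km
Only Candidate 3 has all residuals ≈ 0.

Candidate 3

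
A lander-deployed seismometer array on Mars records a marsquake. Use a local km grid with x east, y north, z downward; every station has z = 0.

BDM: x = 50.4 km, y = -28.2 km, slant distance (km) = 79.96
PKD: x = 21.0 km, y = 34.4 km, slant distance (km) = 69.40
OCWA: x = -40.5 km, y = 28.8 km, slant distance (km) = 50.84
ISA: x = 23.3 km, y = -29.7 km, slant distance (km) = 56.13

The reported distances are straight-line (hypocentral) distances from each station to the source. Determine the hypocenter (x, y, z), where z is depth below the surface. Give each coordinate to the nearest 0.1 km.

Each station gives a sphere (x−x_i)² + (y−y_i)² + z² = d_i² (stations at z=0).
Subtracting the BDM sphere from PKD and OCWA: z² cancels, leaving linear equations in x and y:
-58.8 x + 125.2 y = -133.80
-181.8 x + 114.0 y = 2943.19
Solving: x ≈ -23.897, y ≈ -12.292 km (keep extra digits for the depth step; rounded: -23.9, -12.3).
Then from the BDM sphere: z² = 79.96² − (x − 50.4)² − (y + 28.2)² with x = -23.897, y = -12.292, so z ≈ 24.910 ≈ 24.9 km.
Check against ISA (with the unrounded solution): distance 56.13 ≈ 56.13 km. ✓

(-23.9, -12.3, 24.9)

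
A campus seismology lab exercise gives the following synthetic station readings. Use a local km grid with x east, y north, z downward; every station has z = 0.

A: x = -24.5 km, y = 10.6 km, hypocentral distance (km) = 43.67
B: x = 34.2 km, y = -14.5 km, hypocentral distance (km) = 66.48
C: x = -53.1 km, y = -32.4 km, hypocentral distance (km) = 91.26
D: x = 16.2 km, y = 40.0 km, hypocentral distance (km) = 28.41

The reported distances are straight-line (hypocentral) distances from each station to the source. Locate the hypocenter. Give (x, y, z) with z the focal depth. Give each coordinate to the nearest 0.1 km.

x ≈ 0.4 km, y ≈ 37.7 km, depth ≈ 23.5 km

Each station gives a sphere (x−x_i)² + (y−y_i)² + z² = d_i² (stations at z=0).
Subtracting the A sphere from B and C: z² cancels, leaving linear equations in x and y:
117.4 x − 50.2 y = -1845.24
-57.2 x − 86.0 y = -3264.56
Solving: x ≈ 0.400, y ≈ 37.694 km (keep extra digits for the depth step; rounded: 0.4, 37.7).
Then from the A sphere: z² = 43.67² − (x + 24.5)² − (y − 10.6)² with x = 0.400, y = 37.694, so z ≈ 23.515 ≈ 23.5 km.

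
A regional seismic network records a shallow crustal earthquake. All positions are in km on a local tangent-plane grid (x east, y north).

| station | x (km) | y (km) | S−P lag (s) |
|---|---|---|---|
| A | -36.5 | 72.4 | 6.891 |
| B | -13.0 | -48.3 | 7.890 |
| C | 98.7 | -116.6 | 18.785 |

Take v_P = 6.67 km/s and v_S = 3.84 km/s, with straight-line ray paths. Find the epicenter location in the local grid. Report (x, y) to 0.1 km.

Distance from S−P lag: d = Δt · v_P v_S / (v_P − v_S) = Δt · (6.67·3.84)/(6.67−3.84) ≈ 9.0505·Δt.
So d_A = 62.37, d_B = 71.41, d_C = 170.01 km.
Circle about each station: (x + 36.5)² + (y − 72.4)² = 62.37²; (x + 13.0)² + (y + 48.3)² = 71.41²; (x − 98.7)² + (y + 116.6)² = 170.01².
Subtracting the A equation from the B and C equations removes the quadratic terms:
47.0 x − 241.4 y = -5281.49
270.4 x − 378.0 y = -8250.14
Solving the 2×2 system: x ≈ 0.1, y ≈ 21.9 km.
Check against A (with the unrounded x, y): √((x + 36.5)²+(y − 72.4)²) = 62.37 ≈ 62.37 km. ✓

x ≈ 0.1 km, y ≈ 21.9 km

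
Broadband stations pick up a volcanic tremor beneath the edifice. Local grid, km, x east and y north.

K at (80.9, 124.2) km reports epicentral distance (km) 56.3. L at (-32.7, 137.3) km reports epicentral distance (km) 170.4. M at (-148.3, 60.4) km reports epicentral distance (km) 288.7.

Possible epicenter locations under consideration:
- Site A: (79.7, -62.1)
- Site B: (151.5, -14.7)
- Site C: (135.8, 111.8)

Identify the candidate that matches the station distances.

For each candidate, compare |candidate − station| to the reported distance:
Site A: residuals K 130.0, L 58.5, M 29.9 → max 130.0 km
Site B: residuals K 99.5, L 68.4, M 20.4 → max 99.5 km
Site C: residuals K 0.0, L 0.0, M 0.0 → max 0.0 km
Only Site C has all residuals ≈ 0.

Site C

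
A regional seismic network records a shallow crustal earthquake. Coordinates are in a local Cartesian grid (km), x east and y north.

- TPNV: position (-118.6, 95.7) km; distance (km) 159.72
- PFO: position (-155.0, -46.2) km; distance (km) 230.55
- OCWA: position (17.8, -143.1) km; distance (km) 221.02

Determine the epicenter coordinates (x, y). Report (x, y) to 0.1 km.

Circle about each station: (x + 118.6)² + (y − 95.7)² = 159.72²; (x + 155.0)² + (y + 46.2)² = 230.55²; (x − 17.8)² + (y + 143.1)² = 221.02².
Subtracting pairs of circle equations eliminates x²+y² and gives linear equations (the radical axes):
-72.8 x − 283.8 y = -24707.83
272.8 x − 477.6 y = -25769.36
Solving the 2×2 system: x ≈ 40.0, y ≈ 76.8 km.

x ≈ 40.0 km, y ≈ 76.8 km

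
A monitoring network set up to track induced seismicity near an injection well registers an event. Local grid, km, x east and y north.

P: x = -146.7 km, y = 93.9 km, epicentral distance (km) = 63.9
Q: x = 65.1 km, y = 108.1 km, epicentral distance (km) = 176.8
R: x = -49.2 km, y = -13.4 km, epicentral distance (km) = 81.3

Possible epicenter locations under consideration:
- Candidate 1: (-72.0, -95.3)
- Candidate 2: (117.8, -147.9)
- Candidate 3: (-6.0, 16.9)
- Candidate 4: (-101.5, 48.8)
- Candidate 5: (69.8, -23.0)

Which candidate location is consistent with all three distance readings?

For each candidate, compare |candidate − station| to the reported distance:
Candidate 1: residuals P 139.5, Q 68.5, R 3.7 → max 139.5 km
Candidate 2: residuals P 294.5, Q 84.6, R 133.1 → max 294.5 km
Candidate 3: residuals P 96.5, Q 61.2, R 28.5 → max 96.5 km
Candidate 4: residuals P 0.0, Q 0.0, R 0.0 → max 0.0 km
Candidate 5: residuals P 182.1, Q 45.6, R 38.1 → max 182.1 km
Only Candidate 4 has all residuals ≈ 0.

Candidate 4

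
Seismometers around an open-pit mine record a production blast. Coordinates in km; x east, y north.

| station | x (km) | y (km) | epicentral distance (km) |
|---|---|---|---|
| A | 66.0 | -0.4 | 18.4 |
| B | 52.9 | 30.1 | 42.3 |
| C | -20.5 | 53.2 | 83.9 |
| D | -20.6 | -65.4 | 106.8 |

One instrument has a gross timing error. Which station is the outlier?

Solve using three stations at a time. Using A, C, D (subtract circle equations pairwise → linear system) gives (x, y) ≈ (52.7, 12.2).
Distances from that point to each station vs reported:
  A: calculated 18.3 vs reported 18.4 → residual 0.1 km
  B: calculated 17.9 vs reported 42.3 → residual 24.4 km
  C: calculated 83.9 vs reported 83.9 → residual 0.0 km
  D: calculated 106.8 vs reported 106.8 → residual 0.0 km
A, C, D are mutually consistent (residuals ≈ 0); B is off by 24.4 km.

B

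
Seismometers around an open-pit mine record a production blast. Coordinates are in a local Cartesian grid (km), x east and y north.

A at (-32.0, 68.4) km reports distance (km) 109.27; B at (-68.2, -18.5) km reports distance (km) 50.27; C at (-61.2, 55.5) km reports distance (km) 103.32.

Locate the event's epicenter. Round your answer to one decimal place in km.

-23.0 km east, -40.5 km north

Circle about each station: (x + 32.0)² + (y − 68.4)² = 109.27²; (x + 68.2)² + (y + 18.5)² = 50.27²; (x + 61.2)² + (y − 55.5)² = 103.32².
Subtracting pairs of circle equations eliminates x²+y² and gives linear equations (the radical axes):
-72.4 x − 173.8 y = 8703.79
-58.4 x − 25.8 y = 2388.04
Solving the 2×2 system: x ≈ -23.0, y ≈ -40.5 km.
Check against A (with the unrounded x, y): √((x + 32.0)²+(y − 68.4)²) = 109.27 ≈ 109.27 km. ✓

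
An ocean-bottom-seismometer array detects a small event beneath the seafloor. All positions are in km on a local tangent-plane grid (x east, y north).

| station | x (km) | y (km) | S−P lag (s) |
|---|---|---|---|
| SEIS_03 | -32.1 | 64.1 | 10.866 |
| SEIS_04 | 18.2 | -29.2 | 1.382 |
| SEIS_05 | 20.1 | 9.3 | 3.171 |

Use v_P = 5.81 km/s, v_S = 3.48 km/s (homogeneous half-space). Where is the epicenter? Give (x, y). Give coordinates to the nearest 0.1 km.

Distance from S−P lag: d = Δt · v_P v_S / (v_P − v_S) = Δt · (5.81·3.48)/(5.81−3.48) ≈ 8.6776·Δt.
So d_SEIS_03 = 94.29, d_SEIS_04 = 11.99, d_SEIS_05 = 27.52 km.
Circle about each station: (x + 32.1)² + (y − 64.1)² = 94.29²; (x − 18.2)² + (y + 29.2)² = 11.99²; (x − 20.1)² + (y − 9.3)² = 27.52².
Subtracting pairs of circle equations eliminates x²+y² and gives linear equations (the radical axes):
100.6 x − 186.6 y = 4791.50
104.4 x − 109.6 y = 3484.53
Solving the 2×2 system: x ≈ 14.8, y ≈ -17.7 km.

x ≈ 14.8 km, y ≈ -17.7 km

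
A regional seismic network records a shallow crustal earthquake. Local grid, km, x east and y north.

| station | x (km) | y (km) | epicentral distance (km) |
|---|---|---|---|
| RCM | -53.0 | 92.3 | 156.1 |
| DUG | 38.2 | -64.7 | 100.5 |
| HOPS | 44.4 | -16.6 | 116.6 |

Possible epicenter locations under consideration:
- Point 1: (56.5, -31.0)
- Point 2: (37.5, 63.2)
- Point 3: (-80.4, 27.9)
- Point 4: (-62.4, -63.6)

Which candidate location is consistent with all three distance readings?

Point 4

For each candidate, compare |candidate − station| to the reported distance:
Point 1: residuals RCM 8.8, DUG 62.2, HOPS 97.8 → max 97.8 km
Point 2: residuals RCM 61.0, DUG 27.4, HOPS 36.5 → max 61.0 km
Point 3: residuals RCM 86.1, DUG 50.0, HOPS 15.9 → max 86.1 km
Point 4: residuals RCM 0.1, DUG 0.1, HOPS 0.1 → max 0.1 km
Only Point 4 has all residuals ≈ 0.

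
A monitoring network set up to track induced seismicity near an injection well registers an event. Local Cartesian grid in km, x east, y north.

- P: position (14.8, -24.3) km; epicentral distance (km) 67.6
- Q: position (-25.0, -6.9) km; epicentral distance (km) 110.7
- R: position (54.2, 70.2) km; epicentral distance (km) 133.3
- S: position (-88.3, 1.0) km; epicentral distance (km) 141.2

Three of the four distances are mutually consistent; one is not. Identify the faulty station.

Solve using three stations at a time. Using P, Q, R (subtract circle equations pairwise → linear system) gives (x, y) ≈ (71.1, -62.1).
Distances from that point to each station vs reported:
  P: calculated 67.8 vs reported 67.6 → residual 0.2 km
  Q: calculated 110.8 vs reported 110.7 → residual 0.1 km
  R: calculated 133.4 vs reported 133.3 → residual 0.1 km
  S: calculated 171.4 vs reported 141.2 → residual 30.2 km
P, Q, R are mutually consistent (residuals ≈ 0); S is off by 30.2 km.

S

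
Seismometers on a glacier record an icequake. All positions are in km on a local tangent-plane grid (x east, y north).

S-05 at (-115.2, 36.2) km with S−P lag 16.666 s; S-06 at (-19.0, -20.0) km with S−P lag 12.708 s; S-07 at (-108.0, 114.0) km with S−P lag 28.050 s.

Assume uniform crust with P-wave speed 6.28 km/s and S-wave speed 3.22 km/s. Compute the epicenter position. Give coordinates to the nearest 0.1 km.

x ≈ -86.4 km, y ≈ -70.1 km

Distance from S−P lag: d = Δt · v_P v_S / (v_P − v_S) = Δt · (6.28·3.22)/(6.28−3.22) ≈ 6.6084·Δt.
So d_S-05 = 110.14, d_S-06 = 83.98, d_S-07 = 185.36 km.
Circle about each station: (x + 115.2)² + (y − 36.2)² = 110.14²; (x + 19.0)² + (y + 20.0)² = 83.98²; (x + 108.0)² + (y − 114.0)² = 185.36².
Subtracting pairs of circle equations eliminates x²+y² and gives linear equations (the radical axes):
192.4 x − 112.4 y = -8742.30
14.4 x + 155.6 y = -12148.99
Solving the 2×2 system: x ≈ -86.4, y ≈ -70.1 km.
Check against S-05 (with the unrounded x, y): √((x + 115.2)²+(y − 36.2)²) = 110.12 ≈ 110.14 km. ✓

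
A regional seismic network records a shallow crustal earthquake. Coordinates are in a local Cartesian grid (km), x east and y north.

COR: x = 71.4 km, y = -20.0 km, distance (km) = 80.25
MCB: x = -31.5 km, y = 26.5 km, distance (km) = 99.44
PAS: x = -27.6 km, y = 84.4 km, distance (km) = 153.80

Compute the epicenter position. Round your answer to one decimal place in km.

Circle about each station: (x − 71.4)² + (y + 20.0)² = 80.25²; (x + 31.5)² + (y − 26.5)² = 99.44²; (x + 27.6)² + (y − 84.4)² = 153.80².
Subtracting the COR equation from the MCB and PAS equations removes the quadratic terms:
-205.8 x + 93.0 y = -7251.71
-198.0 x + 208.8 y = -14827.22
Solving the 2×2 system: x ≈ 5.5, y ≈ -65.8 km.
Check against COR (with the unrounded x, y): √((x − 71.4)²+(y + 20.0)²) = 80.24 ≈ 80.25 km. ✓

5.5 km east, -65.8 km north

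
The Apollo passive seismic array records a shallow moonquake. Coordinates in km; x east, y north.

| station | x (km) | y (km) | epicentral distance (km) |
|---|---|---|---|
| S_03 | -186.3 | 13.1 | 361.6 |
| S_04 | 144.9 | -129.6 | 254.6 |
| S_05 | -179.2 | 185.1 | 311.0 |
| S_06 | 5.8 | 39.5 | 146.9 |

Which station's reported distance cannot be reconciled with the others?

Solve using three stations at a time. Using S_04, S_05, S_06 (subtract circle equations pairwise → linear system) gives (x, y) ≈ (125.9, 124.4).
Distances from that point to each station vs reported:
  S_03: calculated 331.4 vs reported 361.6 → residual 30.2 km
  S_04: calculated 254.7 vs reported 254.6 → residual 0.1 km
  S_05: calculated 311.1 vs reported 311.0 → residual 0.1 km
  S_06: calculated 147.1 vs reported 146.9 → residual 0.2 km
S_04, S_05, S_06 are mutually consistent (residuals ≈ 0); S_03 is off by 30.2 km.

S_03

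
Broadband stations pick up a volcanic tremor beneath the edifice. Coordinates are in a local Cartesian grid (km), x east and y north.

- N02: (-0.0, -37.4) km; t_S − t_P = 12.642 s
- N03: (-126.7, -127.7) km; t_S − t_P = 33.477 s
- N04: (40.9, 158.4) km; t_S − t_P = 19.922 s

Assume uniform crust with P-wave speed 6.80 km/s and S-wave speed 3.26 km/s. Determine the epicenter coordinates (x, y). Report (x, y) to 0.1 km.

(-3.2, 41.7)

Distance from S−P lag: d = Δt · v_P v_S / (v_P − v_S) = Δt · (6.80·3.26)/(6.80−3.26) ≈ 6.2621·Δt.
So d_N02 = 79.17, d_N03 = 209.64, d_N04 = 124.75 km.
Circle about each station: x² + (y + 37.4)² = 79.17²; (x + 126.7)² + (y + 127.7)² = 209.64²; (x − 40.9)² + (y − 158.4)² = 124.75².
Subtracting the N02 equation from the N03 and N04 equations removes the quadratic terms:
-253.4 x − 180.6 y = -6719.62
81.8 x + 391.6 y = 16069.94
Solving the 2×2 system: x ≈ -3.2, y ≈ 41.7 km.
Check against N02 (with the unrounded x, y): √(x²+(y + 37.4)²) = 79.17 ≈ 79.17 km. ✓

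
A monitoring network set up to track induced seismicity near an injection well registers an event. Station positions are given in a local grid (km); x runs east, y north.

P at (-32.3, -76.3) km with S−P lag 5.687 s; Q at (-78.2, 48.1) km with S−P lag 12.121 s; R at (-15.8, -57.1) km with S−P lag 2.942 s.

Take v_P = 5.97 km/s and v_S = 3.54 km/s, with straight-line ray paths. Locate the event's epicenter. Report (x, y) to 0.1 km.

x ≈ -9.9 km, y ≈ -32.2 km

Distance from S−P lag: d = Δt · v_P v_S / (v_P − v_S) = Δt · (5.97·3.54)/(5.97−3.54) ≈ 8.6970·Δt.
So d_P = 49.46, d_Q = 105.42, d_R = 25.59 km.
Circle about each station: (x + 32.3)² + (y + 76.3)² = 49.46²; (x + 78.2)² + (y − 48.1)² = 105.42²; (x + 15.8)² + (y + 57.1)² = 25.59².
Subtracting the P equation from the Q and R equations removes the quadratic terms:
-91.8 x + 248.8 y = -7103.21
33.0 x + 38.4 y = -1563.49
Solving the 2×2 system: x ≈ -9.9, y ≈ -32.2 km.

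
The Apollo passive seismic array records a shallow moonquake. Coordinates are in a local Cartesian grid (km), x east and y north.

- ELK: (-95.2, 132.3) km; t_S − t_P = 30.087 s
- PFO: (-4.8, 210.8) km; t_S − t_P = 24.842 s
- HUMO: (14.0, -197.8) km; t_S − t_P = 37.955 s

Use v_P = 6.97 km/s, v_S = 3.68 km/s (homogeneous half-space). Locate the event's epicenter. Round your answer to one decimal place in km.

x ≈ 131.9 km, y ≈ 73.6 km

Distance from S−P lag: d = Δt · v_P v_S / (v_P − v_S) = Δt · (6.97·3.68)/(6.97−3.68) ≈ 7.7962·Δt.
So d_ELK = 234.57, d_PFO = 193.67, d_HUMO = 295.91 km.
Circle about each station: (x + 95.2)² + (y − 132.3)² = 234.57²; (x + 4.8)² + (y − 210.8)² = 193.67²; (x − 14.0)² + (y + 197.8)² = 295.91².
Subtracting the ELK equation from the PFO and HUMO equations removes the quadratic terms:
180.8 x + 157.0 y = 35408.37
218.4 x − 660.2 y = -19785.13
Solving the 2×2 system: x ≈ 131.9, y ≈ 73.6 km.
Check against ELK (with the unrounded x, y): √((x + 95.2)²+(y − 132.3)²) = 234.58 ≈ 234.57 km. ✓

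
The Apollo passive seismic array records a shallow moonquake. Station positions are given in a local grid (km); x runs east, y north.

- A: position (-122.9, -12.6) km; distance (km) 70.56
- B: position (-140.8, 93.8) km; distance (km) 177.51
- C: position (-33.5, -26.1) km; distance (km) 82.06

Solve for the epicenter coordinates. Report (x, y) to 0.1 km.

Circle about each station: (x + 122.9)² + (y + 12.6)² = 70.56²; (x + 140.8)² + (y − 93.8)² = 177.51²; (x + 33.5)² + (y + 26.1)² = 82.06².
Subtracting pairs of circle equations eliminates x²+y² and gives linear equations (the radical axes):
-35.8 x + 212.8 y = -13171.18
178.8 x − 27.0 y = -15214.84
Solving the 2×2 system: x ≈ -96.9, y ≈ -78.2 km.

x ≈ -96.9 km, y ≈ -78.2 km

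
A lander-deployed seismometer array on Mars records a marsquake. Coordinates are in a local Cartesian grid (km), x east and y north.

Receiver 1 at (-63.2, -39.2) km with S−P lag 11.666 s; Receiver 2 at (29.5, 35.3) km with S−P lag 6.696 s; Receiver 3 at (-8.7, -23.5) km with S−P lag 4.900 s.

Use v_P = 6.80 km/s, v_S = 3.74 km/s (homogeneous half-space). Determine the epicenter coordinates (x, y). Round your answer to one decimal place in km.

Distance from S−P lag: d = Δt · v_P v_S / (v_P − v_S) = Δt · (6.80·3.74)/(6.80−3.74) ≈ 8.3111·Δt.
So d_Receiver 1 = 96.96, d_Receiver 2 = 55.65, d_Receiver 3 = 40.72 km.
Circle about each station: (x + 63.2)² + (y + 39.2)² = 96.96²; (x − 29.5)² + (y − 35.3)² = 55.65²; (x + 8.7)² + (y + 23.5)² = 40.72².
Subtracting pairs of circle equations eliminates x²+y² and gives linear equations (the radical axes):
185.4 x + 149.0 y = 2889.78
109.0 x + 31.4 y = 2840.18
Solving the 2×2 system: x ≈ 31.9, y ≈ -20.3 km.

(31.9, -20.3)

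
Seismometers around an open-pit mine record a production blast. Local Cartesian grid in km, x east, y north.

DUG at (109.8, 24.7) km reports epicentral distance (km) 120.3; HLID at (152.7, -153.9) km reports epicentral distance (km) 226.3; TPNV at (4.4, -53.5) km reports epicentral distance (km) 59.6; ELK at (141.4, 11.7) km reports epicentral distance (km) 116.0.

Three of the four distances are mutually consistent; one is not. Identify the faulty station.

ELK

Solve using three stations at a time. Using DUG, HLID, TPNV (subtract circle equations pairwise → linear system) gives (x, y) ≈ (-8.8, 4.6).
Distances from that point to each station vs reported:
  DUG: calculated 120.3 vs reported 120.3 → residual 0.0 km
  HLID: calculated 226.3 vs reported 226.3 → residual 0.0 km
  TPNV: calculated 59.6 vs reported 59.6 → residual 0.0 km
  ELK: calculated 150.4 vs reported 116.0 → residual 34.4 km
DUG, HLID, TPNV are mutually consistent (residuals ≈ 0); ELK is off by 34.4 km.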